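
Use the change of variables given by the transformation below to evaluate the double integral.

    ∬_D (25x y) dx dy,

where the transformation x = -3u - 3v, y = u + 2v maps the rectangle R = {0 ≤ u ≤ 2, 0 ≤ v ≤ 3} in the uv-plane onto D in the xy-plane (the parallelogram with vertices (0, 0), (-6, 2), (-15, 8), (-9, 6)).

Compute the Jacobian determinant of (x, y) with respect to (u, v):

    ∂(x,y)/∂(u,v) = | -3  -3 | = (-3)(2) - (-3)(1) = -3.
                   | 1  2 |

Its absolute value is |J| = 3 (the area scaling factor).

Substituting x = -3u - 3v, y = u + 2v into the integrand,

    25x y → -75u^2 - 225u v - 150v^2,

so the integral becomes

    ∬_R (-75u^2 - 225u v - 150v^2) · |J| du dv = ∫_0^2 ∫_0^3 (-225u^2 - 675u v - 450v^2) dv du.

Inner (v): -675u^2 - 6075u/2 - 4050.
Outer (u): -15975.

Therefore ∬_D (25x y) dx dy = -15975.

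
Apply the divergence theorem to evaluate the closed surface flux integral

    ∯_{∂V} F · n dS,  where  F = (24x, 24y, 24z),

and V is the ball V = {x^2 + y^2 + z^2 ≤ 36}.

By the divergence theorem,

    ∯_{∂V} F · n dS = ∭_V (∇ · F) dV.

Compute the divergence:
    ∇ · F = ∂F_x/∂x + ∂F_y/∂y + ∂F_z/∂z = 24 + 24 + 24 = 72.

In spherical coordinates, x = ρ sin(φ) cos(θ), y = ρ sin(φ) sin(θ), z = ρ cos(φ), dV = ρ^2 sin(φ) dρ dφ dθ, with 0 ≤ ρ ≤ 6, 0 ≤ φ ≤ π, 0 ≤ θ ≤ 2π.

The integrand, after substitution and multiplying by the volume element, becomes (72) · ρ^2 sin(φ), so

    ∭_V (∇·F) dV = ∫_0^{2π} ∫_0^{π} ∫_0^{6} (72) · ρ^2 sin(φ) dρ dφ dθ.

Inner (ρ from 0 to 6): 5184sin(φ).
Middle (φ from 0 to π): 10368.
Outer (θ from 0 to 2π): 20736π.

Therefore ∯_{∂V} F · n dS = 20736π.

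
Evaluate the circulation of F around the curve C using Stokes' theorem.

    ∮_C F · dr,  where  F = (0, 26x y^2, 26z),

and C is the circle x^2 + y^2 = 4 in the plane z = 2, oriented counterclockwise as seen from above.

Let S be the flat disk x^2 + y^2 ≤ 4 in the plane z = 2, with upward unit normal n̂ = ẑ. By Stokes' theorem,

    ∮_C F · dr = ∬_S (∇ × F) · n̂ dS = ∬_D (curl F)_z dA,

where D is the disk x^2 + y^2 ≤ 4.

Compute the curl of F = (0, 26x y^2, 26z):
    (∇ × F)_x = ∂F_z/∂y - ∂F_y/∂z = 0,
    (∇ × F)_y = ∂F_x/∂z - ∂F_z/∂x = 0,
    (∇ × F)_z = ∂F_y/∂x - ∂F_x/∂y = 26y^2.

On z = 2, (curl F)_z = 26y^2.

Convert to polar (x = r cos θ, y = r sin θ, dA = r dr dθ); the integrand becomes 26r^2sin(θ)^2, so

    ∬_D (curl F)_z dA = ∫_0^{2π} ∫_0^{2} (26r^2sin(θ)^2) · r dr dθ.

Inner (r from 0 to 2): 104sin(θ)^2.
Outer (θ from 0 to 2π): 104π.

Therefore ∮_C F · dr = 104π.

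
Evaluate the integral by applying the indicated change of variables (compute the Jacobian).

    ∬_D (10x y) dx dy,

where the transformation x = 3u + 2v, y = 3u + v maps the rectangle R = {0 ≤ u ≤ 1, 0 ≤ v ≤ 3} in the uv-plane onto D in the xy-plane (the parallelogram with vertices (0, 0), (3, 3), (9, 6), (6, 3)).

Compute the Jacobian determinant of (x, y) with respect to (u, v):

    ∂(x,y)/∂(u,v) = | 3  2 | = (3)(1) - (2)(3) = -3.
                   | 3  1 |

Its absolute value is |J| = 3 (the area scaling factor).

Substituting x = 3u + 2v, y = 3u + v into the integrand,

    10x y → 90u^2 + 90u v + 20v^2,

so the integral becomes

    ∬_R (90u^2 + 90u v + 20v^2) · |J| du dv = ∫_0^1 ∫_0^3 (270u^2 + 270u v + 60v^2) dv du.

Inner (v): 810u^2 + 1215u + 540.
Outer (u): 2835/2.

Therefore ∬_D (10x y) dx dy = 2835/2.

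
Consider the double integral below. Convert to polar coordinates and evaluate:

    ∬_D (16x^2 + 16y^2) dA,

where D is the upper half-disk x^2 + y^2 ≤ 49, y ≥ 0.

The region D is 0 ≤ r ≤ 7, 0 ≤ θ ≤ π in polar coordinates, where x = r cos(θ), y = r sin(θ), and dA = r dr dθ.

Under the substitution, the integrand becomes 16r^2, so

    ∬_D (16x^2 + 16y^2) dA = ∫_{0}^{π} ∫_{0}^{7} (16r^2) · r dr dθ.

Inner integral (in r): ∫_{0}^{7} (16r^2) · r dr = 9604.

Outer integral (in θ): ∫_{0}^{π} (9604) dθ = 9604π.

Therefore ∬_D (16x^2 + 16y^2) dA = 9604π.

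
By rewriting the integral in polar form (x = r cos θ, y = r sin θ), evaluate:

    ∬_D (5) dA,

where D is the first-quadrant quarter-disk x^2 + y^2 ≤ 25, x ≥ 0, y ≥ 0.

The region D is 0 ≤ r ≤ 5, 0 ≤ θ ≤ π/2 in polar coordinates, where x = r cos(θ), y = r sin(θ), and dA = r dr dθ.

Under the substitution, the integrand becomes 5, so

    ∬_D (5) dA = ∫_{0}^{π/2} ∫_{0}^{5} (5) · r dr dθ.

Inner integral (in r): ∫_{0}^{5} (5) · r dr = 125/2.

Outer integral (in θ): ∫_{0}^{π/2} (125/2) dθ = 125π/4.

Therefore ∬_D (5) dA = 125π/4.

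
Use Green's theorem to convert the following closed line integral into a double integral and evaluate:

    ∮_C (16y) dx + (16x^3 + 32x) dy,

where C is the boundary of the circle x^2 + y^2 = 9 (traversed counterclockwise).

Green's theorem converts the closed line integral into a double integral over the enclosed region D:

    ∮_C P dx + Q dy = ∬_D (∂Q/∂x - ∂P/∂y) dA.

Here P = 16y, Q = 16x^3 + 32x, so

    ∂Q/∂x = 48x^2 + 32,    ∂P/∂y = 16,
    ∂Q/∂x - ∂P/∂y = 48x^2 + 16.

D is the region x^2 + y^2 ≤ 9. Evaluating the double integral:

In polar coordinates (x = r cos θ, y = r sin θ, dA = r dr dθ) the integrand becomes 48r^2cos(θ)^2 + 16, so

    ∬_D (48x^2 + 16) dA = ∫_0^{2π} ∫_0^{3} (48r^2cos(θ)^2 + 16) · r dr dθ.

Inner (r from 0 to 3): 972cos(θ)^2 + 72.
Outer (θ from 0 to 2π): 1116π.

Therefore ∮_C P dx + Q dy = 1116π.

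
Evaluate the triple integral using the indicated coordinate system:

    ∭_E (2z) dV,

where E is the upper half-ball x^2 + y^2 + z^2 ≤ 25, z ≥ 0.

In spherical coordinates, x = ρ sin(φ) cos(θ), y = ρ sin(φ) sin(θ), z = ρ cos(φ), and dV = ρ^2 sin(φ) dρ dφ dθ.

The integrand becomes 2ρ cos(φ), so

    ∭_E (2z) dV = ∫_{0}^{2π} ∫_{0}^{π/2} ∫_{0}^{5} (2ρ cos(φ)) · ρ^2 sin(φ) dρ dφ dθ.

Inner (ρ): 625sin(2φ)/4.
Middle (φ): 625/4.
Outer (θ): 625π/2.

Therefore the triple integral equals 625π/2.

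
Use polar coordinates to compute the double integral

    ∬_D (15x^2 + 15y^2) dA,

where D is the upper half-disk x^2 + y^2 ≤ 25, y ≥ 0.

The region D is 0 ≤ r ≤ 5, 0 ≤ θ ≤ π in polar coordinates, where x = r cos(θ), y = r sin(θ), and dA = r dr dθ.

Under the substitution, the integrand becomes 15r^2, so

    ∬_D (15x^2 + 15y^2) dA = ∫_{0}^{π} ∫_{0}^{5} (15r^2) · r dr dθ.

Inner integral (in r): ∫_{0}^{5} (15r^2) · r dr = 9375/4.

Outer integral (in θ): ∫_{0}^{π} (9375/4) dθ = 9375π/4.

Therefore ∬_D (15x^2 + 15y^2) dA = 9375π/4.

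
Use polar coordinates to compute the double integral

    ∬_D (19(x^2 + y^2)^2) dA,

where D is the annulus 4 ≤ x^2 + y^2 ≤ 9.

The region D is 2 ≤ r ≤ 3, 0 ≤ θ ≤ 2π in polar coordinates, where x = r cos(θ), y = r sin(θ), and dA = r dr dθ.

Under the substitution, the integrand becomes 19r^4, so

    ∬_D (19(x^2 + y^2)^2) dA = ∫_{0}^{2π} ∫_{2}^{3} (19r^4) · r dr dθ.

Inner integral (in r): ∫_{2}^{3} (19r^4) · r dr = 12635/6.

Outer integral (in θ): ∫_{0}^{2π} (12635/6) dθ = 12635π/3.

Therefore ∬_D (19(x^2 + y^2)^2) dA = 12635π/3.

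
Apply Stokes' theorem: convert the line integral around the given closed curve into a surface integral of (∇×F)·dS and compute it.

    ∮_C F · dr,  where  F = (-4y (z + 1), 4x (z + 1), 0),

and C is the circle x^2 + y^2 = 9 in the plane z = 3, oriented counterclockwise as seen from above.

Let S be the flat disk x^2 + y^2 ≤ 9 in the plane z = 3, with upward unit normal n̂ = ẑ. By Stokes' theorem,

    ∮_C F · dr = ∬_S (∇ × F) · n̂ dS = ∬_D (curl F)_z dA,

where D is the disk x^2 + y^2 ≤ 9.

Compute the curl of F = (-4y (z + 1), 4x (z + 1), 0):
    (∇ × F)_x = ∂F_z/∂y - ∂F_y/∂z = -4x,
    (∇ × F)_y = ∂F_x/∂z - ∂F_z/∂x = -4y,
    (∇ × F)_z = ∂F_y/∂x - ∂F_x/∂y = 8z + 8.

On z = 3, (curl F)_z = 32.

Convert to polar (x = r cos θ, y = r sin θ, dA = r dr dθ); the integrand becomes 32, so

    ∬_D (curl F)_z dA = ∫_0^{2π} ∫_0^{3} (32) · r dr dθ.

Inner (r from 0 to 3): 144.
Outer (θ from 0 to 2π): 288π.

Therefore ∮_C F · dr = 288π.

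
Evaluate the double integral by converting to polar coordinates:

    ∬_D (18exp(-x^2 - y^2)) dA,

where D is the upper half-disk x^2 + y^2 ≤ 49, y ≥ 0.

The region D is 0 ≤ r ≤ 7, 0 ≤ θ ≤ π in polar coordinates, where x = r cos(θ), y = r sin(θ), and dA = r dr dθ.

Under the substitution, the integrand becomes 18exp(-r^2), so

    ∬_D (18exp(-x^2 - y^2)) dA = ∫_{0}^{π} ∫_{0}^{7} (18exp(-r^2)) · r dr dθ.

Inner integral (in r): ∫_{0}^{7} (18exp(-r^2)) · r dr = 9 - 9exp(-49).

Outer integral (in θ): ∫_{0}^{π} (9 - 9exp(-49)) dθ = -9π exp(-49) + 9π.

Therefore ∬_D (18exp(-x^2 - y^2)) dA = -9π exp(-49) + 9π.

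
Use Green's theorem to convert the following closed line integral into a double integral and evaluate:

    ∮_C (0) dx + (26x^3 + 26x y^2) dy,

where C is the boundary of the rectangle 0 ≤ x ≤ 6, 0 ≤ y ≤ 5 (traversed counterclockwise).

Green's theorem converts the closed line integral into a double integral over the enclosed region D:

    ∮_C P dx + Q dy = ∬_D (∂Q/∂x - ∂P/∂y) dA.

Here P = 0, Q = 26x^3 + 26x y^2, so

    ∂Q/∂x = 78x^2 + 26y^2,    ∂P/∂y = 0,
    ∂Q/∂x - ∂P/∂y = 78x^2 + 26y^2.

D is the region 0 ≤ x ≤ 6, 0 ≤ y ≤ 5. Evaluating the double integral:

    ∬_D (78x^2 + 26y^2) dA = ∫_0^{6} ∫_0^{5} (78x^2 + 26y^2) dy dx.

Inner (y from 0 to 5): 390x^2 + 3250/3.
Outer (x from 0 to 6): 34580.

Therefore ∮_C P dx + Q dy = 34580.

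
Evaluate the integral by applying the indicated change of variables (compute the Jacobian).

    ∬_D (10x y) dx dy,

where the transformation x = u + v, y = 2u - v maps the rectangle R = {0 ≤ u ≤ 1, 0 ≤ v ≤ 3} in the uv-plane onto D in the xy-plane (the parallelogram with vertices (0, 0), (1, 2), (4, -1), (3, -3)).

Compute the Jacobian determinant of (x, y) with respect to (u, v):

    ∂(x,y)/∂(u,v) = | 1  1 | = (1)(-1) - (1)(2) = -3.
                   | 2  -1 |

Its absolute value is |J| = 3 (the area scaling factor).

Substituting x = u + v, y = 2u - v into the integrand,

    10x y → 20u^2 + 10u v - 10v^2,

so the integral becomes

    ∬_R (20u^2 + 10u v - 10v^2) · |J| du dv = ∫_0^1 ∫_0^3 (60u^2 + 30u v - 30v^2) dv du.

Inner (v): 180u^2 + 135u - 270.
Outer (u): -285/2.

Therefore ∬_D (10x y) dx dy = -285/2.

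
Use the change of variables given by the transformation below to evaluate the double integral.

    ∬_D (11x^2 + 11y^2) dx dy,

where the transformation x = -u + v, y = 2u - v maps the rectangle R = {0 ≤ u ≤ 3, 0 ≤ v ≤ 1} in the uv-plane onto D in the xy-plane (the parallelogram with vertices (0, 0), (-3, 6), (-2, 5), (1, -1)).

Compute the Jacobian determinant of (x, y) with respect to (u, v):

    ∂(x,y)/∂(u,v) = | -1  1 | = (-1)(-1) - (1)(2) = -1.
                   | 2  -1 |

Its absolute value is |J| = 1 (the area scaling factor).

Substituting x = -u + v, y = 2u - v into the integrand,

    11x^2 + 11y^2 → 55u^2 - 66u v + 22v^2,

so the integral becomes

    ∬_R (55u^2 - 66u v + 22v^2) · |J| du dv = ∫_0^3 ∫_0^1 (55u^2 - 66u v + 22v^2) dv du.

Inner (v): 55u^2 - 33u + 22/3.
Outer (u): 737/2.

Therefore ∬_D (11x^2 + 11y^2) dx dy = 737/2.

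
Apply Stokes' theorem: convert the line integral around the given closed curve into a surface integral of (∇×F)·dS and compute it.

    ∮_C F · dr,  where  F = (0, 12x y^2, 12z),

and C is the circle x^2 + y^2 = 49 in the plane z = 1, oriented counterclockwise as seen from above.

Let S be the flat disk x^2 + y^2 ≤ 49 in the plane z = 1, with upward unit normal n̂ = ẑ. By Stokes' theorem,

    ∮_C F · dr = ∬_S (∇ × F) · n̂ dS = ∬_D (curl F)_z dA,

where D is the disk x^2 + y^2 ≤ 49.

Compute the curl of F = (0, 12x y^2, 12z):
    (∇ × F)_x = ∂F_z/∂y - ∂F_y/∂z = 0,
    (∇ × F)_y = ∂F_x/∂z - ∂F_z/∂x = 0,
    (∇ × F)_z = ∂F_y/∂x - ∂F_x/∂y = 12y^2.

On z = 1, (curl F)_z = 12y^2.

Convert to polar (x = r cos θ, y = r sin θ, dA = r dr dθ); the integrand becomes 12r^2sin(θ)^2, so

    ∬_D (curl F)_z dA = ∫_0^{2π} ∫_0^{7} (12r^2sin(θ)^2) · r dr dθ.

Inner (r from 0 to 7): 7203sin(θ)^2.
Outer (θ from 0 to 2π): 7203π.

Therefore ∮_C F · dr = 7203π.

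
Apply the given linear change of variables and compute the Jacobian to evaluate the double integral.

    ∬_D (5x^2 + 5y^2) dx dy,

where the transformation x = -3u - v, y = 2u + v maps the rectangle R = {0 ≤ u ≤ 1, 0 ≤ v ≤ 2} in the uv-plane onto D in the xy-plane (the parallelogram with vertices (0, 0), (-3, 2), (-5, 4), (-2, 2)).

Compute the Jacobian determinant of (x, y) with respect to (u, v):

    ∂(x,y)/∂(u,v) = | -3  -1 | = (-3)(1) - (-1)(2) = -1.
                   | 2  1 |

Its absolute value is |J| = 1 (the area scaling factor).

Substituting x = -3u - v, y = 2u + v into the integrand,

    5x^2 + 5y^2 → 65u^2 + 50u v + 10v^2,

so the integral becomes

    ∬_R (65u^2 + 50u v + 10v^2) · |J| du dv = ∫_0^1 ∫_0^2 (65u^2 + 50u v + 10v^2) dv du.

Inner (v): 130u^2 + 100u + 80/3.
Outer (u): 120.

Therefore ∬_D (5x^2 + 5y^2) dx dy = 120.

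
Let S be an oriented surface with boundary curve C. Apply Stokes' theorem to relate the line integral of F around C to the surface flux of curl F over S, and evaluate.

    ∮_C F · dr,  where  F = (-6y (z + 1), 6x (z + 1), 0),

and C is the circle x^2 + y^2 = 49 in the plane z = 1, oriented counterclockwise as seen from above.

Let S be the flat disk x^2 + y^2 ≤ 49 in the plane z = 1, with upward unit normal n̂ = ẑ. By Stokes' theorem,

    ∮_C F · dr = ∬_S (∇ × F) · n̂ dS = ∬_D (curl F)_z dA,

where D is the disk x^2 + y^2 ≤ 49.

Compute the curl of F = (-6y (z + 1), 6x (z + 1), 0):
    (∇ × F)_x = ∂F_z/∂y - ∂F_y/∂z = -6x,
    (∇ × F)_y = ∂F_x/∂z - ∂F_z/∂x = -6y,
    (∇ × F)_z = ∂F_y/∂x - ∂F_x/∂y = 12z + 12.

On z = 1, (curl F)_z = 24.

Convert to polar (x = r cos θ, y = r sin θ, dA = r dr dθ); the integrand becomes 24, so

    ∬_D (curl F)_z dA = ∫_0^{2π} ∫_0^{7} (24) · r dr dθ.

Inner (r from 0 to 7): 588.
Outer (θ from 0 to 2π): 1176π.

Therefore ∮_C F · dr = 1176π.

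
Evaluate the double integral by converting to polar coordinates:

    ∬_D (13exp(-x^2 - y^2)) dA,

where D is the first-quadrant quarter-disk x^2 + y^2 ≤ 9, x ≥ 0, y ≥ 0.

The region D is 0 ≤ r ≤ 3, 0 ≤ θ ≤ π/2 in polar coordinates, where x = r cos(θ), y = r sin(θ), and dA = r dr dθ.

Under the substitution, the integrand becomes 13exp(-r^2), so

    ∬_D (13exp(-x^2 - y^2)) dA = ∫_{0}^{π/2} ∫_{0}^{3} (13exp(-r^2)) · r dr dθ.

Inner integral (in r): ∫_{0}^{3} (13exp(-r^2)) · r dr = 13/2 - 13exp(-9)/2.

Outer integral (in θ): ∫_{0}^{π/2} (13/2 - 13exp(-9)/2) dθ = -13π (1 - exp(9))exp(-9)/4.

Therefore ∬_D (13exp(-x^2 - y^2)) dA = -13π (1 - exp(9))exp(-9)/4.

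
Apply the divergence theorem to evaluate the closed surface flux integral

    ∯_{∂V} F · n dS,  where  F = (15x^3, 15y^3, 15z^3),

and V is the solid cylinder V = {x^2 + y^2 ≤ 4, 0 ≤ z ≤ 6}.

By the divergence theorem,

    ∯_{∂V} F · n dS = ∭_V (∇ · F) dV.

Compute the divergence:
    ∇ · F = ∂F_x/∂x + ∂F_y/∂y + ∂F_z/∂z = 45x^2 + 45y^2 + 45z^2.

In cylindrical coordinates, x = r cos(θ), y = r sin(θ), z = z, dV = r dr dθ dz, with 0 ≤ r ≤ 2, 0 ≤ θ ≤ 2π, 0 ≤ z ≤ 6.

The integrand, after substitution and multiplying by the volume element, becomes (45r^2 + 45z^2) · r, so

    ∭_V (∇·F) dV = ∫_0^{2π} ∫_0^{2} ∫_0^{6} (45r^2 + 45z^2) · r dz dr dθ.

Inner (z from 0 to 6): 270r (r^2 + 12).
Middle (r from 0 to 2): 7560.
Outer (θ from 0 to 2π): 15120π.

Therefore ∯_{∂V} F · n dS = 15120π.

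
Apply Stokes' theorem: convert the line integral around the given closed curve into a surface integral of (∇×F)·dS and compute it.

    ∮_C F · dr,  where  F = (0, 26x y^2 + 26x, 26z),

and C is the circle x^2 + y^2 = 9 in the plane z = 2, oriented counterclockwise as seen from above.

Let S be the flat disk x^2 + y^2 ≤ 9 in the plane z = 2, with upward unit normal n̂ = ẑ. By Stokes' theorem,

    ∮_C F · dr = ∬_S (∇ × F) · n̂ dS = ∬_D (curl F)_z dA,

where D is the disk x^2 + y^2 ≤ 9.

Compute the curl of F = (0, 26x y^2 + 26x, 26z):
    (∇ × F)_x = ∂F_z/∂y - ∂F_y/∂z = 0,
    (∇ × F)_y = ∂F_x/∂z - ∂F_z/∂x = 0,
    (∇ × F)_z = ∂F_y/∂x - ∂F_x/∂y = 26y^2 + 26.

On z = 2, (curl F)_z = 26y^2 + 26.

Convert to polar (x = r cos θ, y = r sin θ, dA = r dr dθ); the integrand becomes 26r^2sin(θ)^2 + 26, so

    ∬_D (curl F)_z dA = ∫_0^{2π} ∫_0^{3} (26r^2sin(θ)^2 + 26) · r dr dθ.

Inner (r from 0 to 3): 1053sin(θ)^2/2 + 117.
Outer (θ from 0 to 2π): 1521π/2.

Therefore ∮_C F · dr = 1521π/2.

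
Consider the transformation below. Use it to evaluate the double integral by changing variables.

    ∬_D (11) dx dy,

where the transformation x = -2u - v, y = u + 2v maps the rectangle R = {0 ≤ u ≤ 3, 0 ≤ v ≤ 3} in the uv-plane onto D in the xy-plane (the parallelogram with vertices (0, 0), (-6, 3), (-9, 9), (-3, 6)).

Compute the Jacobian determinant of (x, y) with respect to (u, v):

    ∂(x,y)/∂(u,v) = | -2  -1 | = (-2)(2) - (-1)(1) = -3.
                   | 1  2 |

Its absolute value is |J| = 3 (the area scaling factor).

Substituting x = -2u - v, y = u + 2v into the integrand,

    11 → 11,

so the integral becomes

    ∬_R (11) · |J| du dv = ∫_0^3 ∫_0^3 (33) dv du.

Inner (v): 99.
Outer (u): 297.

Therefore ∬_D (11) dx dy = 297.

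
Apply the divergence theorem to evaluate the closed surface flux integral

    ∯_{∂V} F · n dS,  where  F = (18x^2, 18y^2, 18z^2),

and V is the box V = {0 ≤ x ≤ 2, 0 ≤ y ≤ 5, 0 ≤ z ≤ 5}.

By the divergence theorem,

    ∯_{∂V} F · n dS = ∭_V (∇ · F) dV.

Compute the divergence:
    ∇ · F = ∂F_x/∂x + ∂F_y/∂y + ∂F_z/∂z = 36x + 36y + 36z.

V is a rectangular box, so dV = dx dy dz with 0 ≤ x ≤ 2, 0 ≤ y ≤ 5, 0 ≤ z ≤ 5.

Integrate (36x + 36y + 36z) over V as an iterated integral:

    ∭_V (∇·F) dV = ∫_0^{2} ∫_0^{5} ∫_0^{5} (36x + 36y + 36z) dz dy dx.

Inner (z from 0 to 5): 180x + 180y + 450.
Middle (y from 0 to 5): 900x + 4500.
Outer (x from 0 to 2): 10800.

Therefore ∯_{∂V} F · n dS = 10800.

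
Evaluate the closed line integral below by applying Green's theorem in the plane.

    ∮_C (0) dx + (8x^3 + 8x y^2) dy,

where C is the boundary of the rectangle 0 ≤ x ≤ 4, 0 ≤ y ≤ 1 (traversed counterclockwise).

Green's theorem converts the closed line integral into a double integral over the enclosed region D:

    ∮_C P dx + Q dy = ∬_D (∂Q/∂x - ∂P/∂y) dA.

Here P = 0, Q = 8x^3 + 8x y^2, so

    ∂Q/∂x = 24x^2 + 8y^2,    ∂P/∂y = 0,
    ∂Q/∂x - ∂P/∂y = 24x^2 + 8y^2.

D is the region 0 ≤ x ≤ 4, 0 ≤ y ≤ 1. Evaluating the double integral:

    ∬_D (24x^2 + 8y^2) dA = ∫_0^{4} ∫_0^{1} (24x^2 + 8y^2) dy dx.

Inner (y from 0 to 1): 24x^2 + 8/3.
Outer (x from 0 to 4): 1568/3.

Therefore ∮_C P dx + Q dy = 1568/3.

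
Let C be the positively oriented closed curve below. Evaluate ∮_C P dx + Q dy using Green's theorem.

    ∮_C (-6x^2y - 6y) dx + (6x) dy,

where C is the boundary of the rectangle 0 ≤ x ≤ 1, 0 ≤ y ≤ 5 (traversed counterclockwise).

Green's theorem converts the closed line integral into a double integral over the enclosed region D:

    ∮_C P dx + Q dy = ∬_D (∂Q/∂x - ∂P/∂y) dA.

Here P = -6x^2y - 6y, Q = 6x, so

    ∂Q/∂x = 6,    ∂P/∂y = -6x^2 - 6,
    ∂Q/∂x - ∂P/∂y = 6x^2 + 12.

D is the region 0 ≤ x ≤ 1, 0 ≤ y ≤ 5. Evaluating the double integral:

    ∬_D (6x^2 + 12) dA = ∫_0^{1} ∫_0^{5} (6x^2 + 12) dy dx.

Inner (y from 0 to 5): 30x^2 + 60.
Outer (x from 0 to 1): 70.

Therefore ∮_C P dx + Q dy = 70.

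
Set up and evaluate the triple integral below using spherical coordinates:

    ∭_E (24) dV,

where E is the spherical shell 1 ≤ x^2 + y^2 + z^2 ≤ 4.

In spherical coordinates, x = ρ sin(φ) cos(θ), y = ρ sin(φ) sin(θ), z = ρ cos(φ), and dV = ρ^2 sin(φ) dρ dφ dθ.

The integrand becomes 24, so

    ∭_E (24) dV = ∫_{0}^{2π} ∫_{0}^{π} ∫_{1}^{2} (24) · ρ^2 sin(φ) dρ dφ dθ.

Inner (ρ): 56sin(φ).
Middle (φ): 112.
Outer (θ): 224π.

Therefore the triple integral equals 224π.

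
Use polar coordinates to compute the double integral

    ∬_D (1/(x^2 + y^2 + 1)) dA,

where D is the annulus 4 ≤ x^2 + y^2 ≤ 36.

The region D is 2 ≤ r ≤ 6, 0 ≤ θ ≤ 2π in polar coordinates, where x = r cos(θ), y = r sin(θ), and dA = r dr dθ.

Under the substitution, the integrand becomes 1/(r^2 + 1), so

    ∬_D (1/(x^2 + y^2 + 1)) dA = ∫_{0}^{2π} ∫_{2}^{6} (1/(r^2 + 1)) · r dr dθ.

Inner integral (in r): ∫_{2}^{6} (1/(r^2 + 1)) · r dr = -log(5)/2 + log(37)/2.

Outer integral (in θ): ∫_{0}^{2π} (-log(5)/2 + log(37)/2) dθ = log((37/5)^π).

Therefore ∬_D (1/(x^2 + y^2 + 1)) dA = log((37/5)^π).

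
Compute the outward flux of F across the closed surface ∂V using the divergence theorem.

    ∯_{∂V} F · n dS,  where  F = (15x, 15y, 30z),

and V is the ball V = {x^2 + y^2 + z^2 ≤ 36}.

By the divergence theorem,

    ∯_{∂V} F · n dS = ∭_V (∇ · F) dV.

Compute the divergence:
    ∇ · F = ∂F_x/∂x + ∂F_y/∂y + ∂F_z/∂z = 15 + 15 + 30 = 60.

In spherical coordinates, x = ρ sin(φ) cos(θ), y = ρ sin(φ) sin(θ), z = ρ cos(φ), dV = ρ^2 sin(φ) dρ dφ dθ, with 0 ≤ ρ ≤ 6, 0 ≤ φ ≤ π, 0 ≤ θ ≤ 2π.

The integrand, after substitution and multiplying by the volume element, becomes (60) · ρ^2 sin(φ), so

    ∭_V (∇·F) dV = ∫_0^{2π} ∫_0^{π} ∫_0^{6} (60) · ρ^2 sin(φ) dρ dφ dθ.

Inner (ρ from 0 to 6): 4320sin(φ).
Middle (φ from 0 to π): 8640.
Outer (θ from 0 to 2π): 17280π.

Therefore ∯_{∂V} F · n dS = 17280π.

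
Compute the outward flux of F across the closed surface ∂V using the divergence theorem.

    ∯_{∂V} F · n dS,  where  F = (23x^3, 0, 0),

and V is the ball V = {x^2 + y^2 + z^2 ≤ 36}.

By the divergence theorem,

    ∯_{∂V} F · n dS = ∭_V (∇ · F) dV.

Compute the divergence:
    ∇ · F = ∂F_x/∂x + ∂F_y/∂y + ∂F_z/∂z = 69x^2 + 0 + 0 = 69x^2.

In spherical coordinates, x = ρ sin(φ) cos(θ), y = ρ sin(φ) sin(θ), z = ρ cos(φ), dV = ρ^2 sin(φ) dρ dφ dθ, with 0 ≤ ρ ≤ 6, 0 ≤ φ ≤ π, 0 ≤ θ ≤ 2π.

The integrand, after substitution and multiplying by the volume element, becomes (69ρ^2sin(φ)^2cos(θ)^2) · ρ^2 sin(φ), so

    ∭_V (∇·F) dV = ∫_0^{2π} ∫_0^{π} ∫_0^{6} (69ρ^2sin(φ)^2cos(θ)^2) · ρ^2 sin(φ) dρ dφ dθ.

Inner (ρ from 0 to 6): 536544sin(φ)^3cos(θ)^2/5.
Middle (φ from 0 to π): 715392cos(θ)^2/5.
Outer (θ from 0 to 2π): 715392π/5.

Therefore ∯_{∂V} F · n dS = 715392π/5.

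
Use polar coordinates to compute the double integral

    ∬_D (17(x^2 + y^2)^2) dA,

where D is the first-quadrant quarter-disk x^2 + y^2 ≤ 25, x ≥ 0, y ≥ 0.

The region D is 0 ≤ r ≤ 5, 0 ≤ θ ≤ π/2 in polar coordinates, where x = r cos(θ), y = r sin(θ), and dA = r dr dθ.

Under the substitution, the integrand becomes 17r^4, so

    ∬_D (17(x^2 + y^2)^2) dA = ∫_{0}^{π/2} ∫_{0}^{5} (17r^4) · r dr dθ.

Inner integral (in r): ∫_{0}^{5} (17r^4) · r dr = 265625/6.

Outer integral (in θ): ∫_{0}^{π/2} (265625/6) dθ = 265625π/12.

Therefore ∬_D (17(x^2 + y^2)^2) dA = 265625π/12.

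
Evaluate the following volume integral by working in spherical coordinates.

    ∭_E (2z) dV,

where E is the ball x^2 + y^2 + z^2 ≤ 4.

In spherical coordinates, x = ρ sin(φ) cos(θ), y = ρ sin(φ) sin(θ), z = ρ cos(φ), and dV = ρ^2 sin(φ) dρ dφ dθ.

The integrand becomes 2ρ cos(φ), so

    ∭_E (2z) dV = ∫_{0}^{2π} ∫_{0}^{π} ∫_{0}^{2} (2ρ cos(φ)) · ρ^2 sin(φ) dρ dφ dθ.

Inner (ρ): 4sin(2φ).
Middle (φ): 0.
Outer (θ): 0.

Therefore the triple integral equals 0.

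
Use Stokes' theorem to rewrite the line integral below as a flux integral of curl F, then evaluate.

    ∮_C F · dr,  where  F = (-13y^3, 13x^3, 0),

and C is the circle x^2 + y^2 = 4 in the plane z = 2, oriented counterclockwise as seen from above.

Let S be the flat disk x^2 + y^2 ≤ 4 in the plane z = 2, with upward unit normal n̂ = ẑ. By Stokes' theorem,

    ∮_C F · dr = ∬_S (∇ × F) · n̂ dS = ∬_D (curl F)_z dA,

where D is the disk x^2 + y^2 ≤ 4.

Compute the curl of F = (-13y^3, 13x^3, 0):
    (∇ × F)_x = ∂F_z/∂y - ∂F_y/∂z = 0,
    (∇ × F)_y = ∂F_x/∂z - ∂F_z/∂x = 0,
    (∇ × F)_z = ∂F_y/∂x - ∂F_x/∂y = 39x^2 + 39y^2.

On z = 2, (curl F)_z = 39x^2 + 39y^2.

Convert to polar (x = r cos θ, y = r sin θ, dA = r dr dθ); the integrand becomes 39r^2, so

    ∬_D (curl F)_z dA = ∫_0^{2π} ∫_0^{2} (39r^2) · r dr dθ.

Inner (r from 0 to 2): 156.
Outer (θ from 0 to 2π): 312π.

Therefore ∮_C F · dr = 312π.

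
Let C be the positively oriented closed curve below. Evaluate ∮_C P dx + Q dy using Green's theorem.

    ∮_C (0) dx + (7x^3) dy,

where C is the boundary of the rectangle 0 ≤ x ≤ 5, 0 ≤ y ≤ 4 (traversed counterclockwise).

Green's theorem converts the closed line integral into a double integral over the enclosed region D:

    ∮_C P dx + Q dy = ∬_D (∂Q/∂x - ∂P/∂y) dA.

Here P = 0, Q = 7x^3, so

    ∂Q/∂x = 21x^2,    ∂P/∂y = 0,
    ∂Q/∂x - ∂P/∂y = 21x^2.

D is the region 0 ≤ x ≤ 5, 0 ≤ y ≤ 4. Evaluating the double integral:

    ∬_D (21x^2) dA = ∫_0^{5} ∫_0^{4} (21x^2) dy dx.

Inner (y from 0 to 4): 84x^2.
Outer (x from 0 to 5): 3500.

Therefore ∮_C P dx + Q dy = 3500.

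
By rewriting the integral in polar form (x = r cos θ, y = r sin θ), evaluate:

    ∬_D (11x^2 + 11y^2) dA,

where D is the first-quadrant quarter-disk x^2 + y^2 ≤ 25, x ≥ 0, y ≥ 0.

The region D is 0 ≤ r ≤ 5, 0 ≤ θ ≤ π/2 in polar coordinates, where x = r cos(θ), y = r sin(θ), and dA = r dr dθ.

Under the substitution, the integrand becomes 11r^2, so

    ∬_D (11x^2 + 11y^2) dA = ∫_{0}^{π/2} ∫_{0}^{5} (11r^2) · r dr dθ.

Inner integral (in r): ∫_{0}^{5} (11r^2) · r dr = 6875/4.

Outer integral (in θ): ∫_{0}^{π/2} (6875/4) dθ = 6875π/8.

Therefore ∬_D (11x^2 + 11y^2) dA = 6875π/8.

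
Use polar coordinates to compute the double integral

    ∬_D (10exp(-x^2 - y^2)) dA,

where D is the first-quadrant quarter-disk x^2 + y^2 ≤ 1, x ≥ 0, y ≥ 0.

The region D is 0 ≤ r ≤ 1, 0 ≤ θ ≤ π/2 in polar coordinates, where x = r cos(θ), y = r sin(θ), and dA = r dr dθ.

Under the substitution, the integrand becomes 10exp(-r^2), so

    ∬_D (10exp(-x^2 - y^2)) dA = ∫_{0}^{π/2} ∫_{0}^{1} (10exp(-r^2)) · r dr dθ.

Inner integral (in r): ∫_{0}^{1} (10exp(-r^2)) · r dr = 5 - 5exp(-1).

Outer integral (in θ): ∫_{0}^{π/2} (5 - 5exp(-1)) dθ = -5π (1 - e)exp(-1)/2.

Therefore ∬_D (10exp(-x^2 - y^2)) dA = -5π (1 - e)exp(-1)/2.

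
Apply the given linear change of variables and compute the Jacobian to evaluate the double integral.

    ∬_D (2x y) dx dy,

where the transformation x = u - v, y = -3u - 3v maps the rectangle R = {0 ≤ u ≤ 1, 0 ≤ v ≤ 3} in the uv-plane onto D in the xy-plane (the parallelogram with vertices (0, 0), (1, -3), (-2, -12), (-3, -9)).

Compute the Jacobian determinant of (x, y) with respect to (u, v):

    ∂(x,y)/∂(u,v) = | 1  -1 | = (1)(-3) - (-1)(-3) = -6.
                   | -3  -3 |

Its absolute value is |J| = 6 (the area scaling factor).

Substituting x = u - v, y = -3u - 3v into the integrand,

    2x y → -6u^2 + 6v^2,

so the integral becomes

    ∬_R (-6u^2 + 6v^2) · |J| du dv = ∫_0^1 ∫_0^3 (-36u^2 + 36v^2) dv du.

Inner (v): 324 - 108u^2.
Outer (u): 288.

Therefore ∬_D (2x y) dx dy = 288.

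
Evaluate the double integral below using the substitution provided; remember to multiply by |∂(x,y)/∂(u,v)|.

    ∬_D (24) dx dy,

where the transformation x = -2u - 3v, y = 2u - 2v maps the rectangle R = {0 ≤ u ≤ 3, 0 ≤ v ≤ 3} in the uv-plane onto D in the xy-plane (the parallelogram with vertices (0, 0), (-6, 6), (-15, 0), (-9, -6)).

Compute the Jacobian determinant of (x, y) with respect to (u, v):

    ∂(x,y)/∂(u,v) = | -2  -3 | = (-2)(-2) - (-3)(2) = 10.
                   | 2  -2 |

Its absolute value is |J| = 10 (the area scaling factor).

Substituting x = -2u - 3v, y = 2u - 2v into the integrand,

    24 → 24,

so the integral becomes

    ∬_R (24) · |J| du dv = ∫_0^3 ∫_0^3 (240) dv du.

Inner (v): 720.
Outer (u): 2160.

Therefore ∬_D (24) dx dy = 2160.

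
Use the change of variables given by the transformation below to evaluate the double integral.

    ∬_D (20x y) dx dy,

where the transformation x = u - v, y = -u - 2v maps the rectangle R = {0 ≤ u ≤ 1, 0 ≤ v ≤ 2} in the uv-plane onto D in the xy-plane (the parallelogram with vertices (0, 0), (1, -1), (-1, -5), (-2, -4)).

Compute the Jacobian determinant of (x, y) with respect to (u, v):

    ∂(x,y)/∂(u,v) = | 1  -1 | = (1)(-2) - (-1)(-1) = -3.
                   | -1  -2 |

Its absolute value is |J| = 3 (the area scaling factor).

Substituting x = u - v, y = -u - 2v into the integrand,

    20x y → -20u^2 - 20u v + 40v^2,

so the integral becomes

    ∬_R (-20u^2 - 20u v + 40v^2) · |J| du dv = ∫_0^1 ∫_0^2 (-60u^2 - 60u v + 120v^2) dv du.

Inner (v): -120u^2 - 120u + 320.
Outer (u): 220.

Therefore ∬_D (20x y) dx dy = 220.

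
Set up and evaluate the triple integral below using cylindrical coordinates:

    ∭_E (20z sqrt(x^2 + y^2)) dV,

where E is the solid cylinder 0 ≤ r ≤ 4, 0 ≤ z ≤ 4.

In cylindrical coordinates, x = r cos(θ), y = r sin(θ), z = z, and dV = r dr dθ dz.

The integrand becomes 20r z, so

    ∭_E (20z sqrt(x^2 + y^2)) dV = ∫_{0}^{2π} ∫_{0}^{4} ∫_{0}^{4} (20r z) · r dz dr dθ.

Inner (z): 160r^2.
Middle (r from 0 to 4): 10240/3.
Outer (θ): 20480π/3.

Therefore the triple integral equals 20480π/3.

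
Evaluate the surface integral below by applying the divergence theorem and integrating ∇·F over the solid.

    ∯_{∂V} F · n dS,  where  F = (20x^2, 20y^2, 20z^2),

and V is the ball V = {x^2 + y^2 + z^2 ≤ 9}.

By the divergence theorem,

    ∯_{∂V} F · n dS = ∭_V (∇ · F) dV.

Compute the divergence:
    ∇ · F = ∂F_x/∂x + ∂F_y/∂y + ∂F_z/∂z = 40x + 40y + 40z.

In spherical coordinates, x = ρ sin(φ) cos(θ), y = ρ sin(φ) sin(θ), z = ρ cos(φ), dV = ρ^2 sin(φ) dρ dφ dθ, with 0 ≤ ρ ≤ 3, 0 ≤ φ ≤ π, 0 ≤ θ ≤ 2π.

The integrand, after substitution and multiplying by the volume element, becomes (40ρ (sqrt(2)sin(φ)sin(θ + π/4) + cos(φ))) · ρ^2 sin(φ), so

    ∭_V (∇·F) dV = ∫_0^{2π} ∫_0^{π} ∫_0^{3} (40ρ (sqrt(2)sin(φ)sin(θ + π/4) + cos(φ))) · ρ^2 sin(φ) dρ dφ dθ.

Inner (ρ from 0 to 3): 810(sqrt(2)sin(φ)sin(θ + π/4) + cos(φ))sin(φ).
Middle (φ from 0 to π): 405sqrt(2)π sin(θ + π/4).
Outer (θ from 0 to 2π): 0.

Therefore ∯_{∂V} F · n dS = 0.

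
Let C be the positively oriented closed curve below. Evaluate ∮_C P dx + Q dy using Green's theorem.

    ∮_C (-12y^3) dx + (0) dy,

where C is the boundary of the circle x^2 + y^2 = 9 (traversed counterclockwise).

Green's theorem converts the closed line integral into a double integral over the enclosed region D:

    ∮_C P dx + Q dy = ∬_D (∂Q/∂x - ∂P/∂y) dA.

Here P = -12y^3, Q = 0, so

    ∂Q/∂x = 0,    ∂P/∂y = -36y^2,
    ∂Q/∂x - ∂P/∂y = 36y^2.

D is the region x^2 + y^2 ≤ 9. Evaluating the double integral:

In polar coordinates (x = r cos θ, y = r sin θ, dA = r dr dθ) the integrand becomes 36r^2sin(θ)^2, so

    ∬_D (36y^2) dA = ∫_0^{2π} ∫_0^{3} (36r^2sin(θ)^2) · r dr dθ.

Inner (r from 0 to 3): 729sin(θ)^2.
Outer (θ from 0 to 2π): 729π.

Therefore ∮_C P dx + Q dy = 729π.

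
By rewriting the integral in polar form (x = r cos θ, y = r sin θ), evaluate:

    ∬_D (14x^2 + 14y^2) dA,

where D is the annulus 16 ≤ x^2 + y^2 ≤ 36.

The region D is 4 ≤ r ≤ 6, 0 ≤ θ ≤ 2π in polar coordinates, where x = r cos(θ), y = r sin(θ), and dA = r dr dθ.

Under the substitution, the integrand becomes 14r^2, so

    ∬_D (14x^2 + 14y^2) dA = ∫_{0}^{2π} ∫_{4}^{6} (14r^2) · r dr dθ.

Inner integral (in r): ∫_{4}^{6} (14r^2) · r dr = 3640.

Outer integral (in θ): ∫_{0}^{2π} (3640) dθ = 7280π.

Therefore ∬_D (14x^2 + 14y^2) dA = 7280π.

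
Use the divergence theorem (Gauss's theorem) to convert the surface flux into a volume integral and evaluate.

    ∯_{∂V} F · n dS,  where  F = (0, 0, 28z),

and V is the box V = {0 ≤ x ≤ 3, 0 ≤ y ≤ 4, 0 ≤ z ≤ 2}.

By the divergence theorem,

    ∯_{∂V} F · n dS = ∭_V (∇ · F) dV.

Compute the divergence:
    ∇ · F = ∂F_x/∂x + ∂F_y/∂y + ∂F_z/∂z = 0 + 0 + 28 = 28.

V is a rectangular box, so dV = dx dy dz with 0 ≤ x ≤ 3, 0 ≤ y ≤ 4, 0 ≤ z ≤ 2.

Integrate (28) over V as an iterated integral:

    ∭_V (∇·F) dV = ∫_0^{3} ∫_0^{4} ∫_0^{2} (28) dz dy dx.

Inner (z from 0 to 2): 56.
Middle (y from 0 to 4): 224.
Outer (x from 0 to 3): 672.

Therefore ∯_{∂V} F · n dS = 672.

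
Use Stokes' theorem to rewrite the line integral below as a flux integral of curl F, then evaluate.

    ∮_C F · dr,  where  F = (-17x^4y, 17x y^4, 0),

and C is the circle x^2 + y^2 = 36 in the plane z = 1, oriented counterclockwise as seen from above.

Let S be the flat disk x^2 + y^2 ≤ 36 in the plane z = 1, with upward unit normal n̂ = ẑ. By Stokes' theorem,

    ∮_C F · dr = ∬_S (∇ × F) · n̂ dS = ∬_D (curl F)_z dA,

where D is the disk x^2 + y^2 ≤ 36.

Compute the curl of F = (-17x^4y, 17x y^4, 0):
    (∇ × F)_x = ∂F_z/∂y - ∂F_y/∂z = 0,
    (∇ × F)_y = ∂F_x/∂z - ∂F_z/∂x = 0,
    (∇ × F)_z = ∂F_y/∂x - ∂F_x/∂y = 17x^4 + 17y^4.

On z = 1, (curl F)_z = 17x^4 + 17y^4.

Convert to polar (x = r cos θ, y = r sin θ, dA = r dr dθ); the integrand becomes 17r^4(sin(θ)^4 + cos(θ)^4), so

    ∬_D (curl F)_z dA = ∫_0^{2π} ∫_0^{6} (17r^4(sin(θ)^4 + cos(θ)^4)) · r dr dθ.

Inner (r from 0 to 6): 132192sin(θ)^4 + 132192cos(θ)^4.
Outer (θ from 0 to 2π): 198288π.

Therefore ∮_C F · dr = 198288π.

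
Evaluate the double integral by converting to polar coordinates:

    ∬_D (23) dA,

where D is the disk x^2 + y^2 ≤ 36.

The region D is 0 ≤ r ≤ 6, 0 ≤ θ ≤ 2π in polar coordinates, where x = r cos(θ), y = r sin(θ), and dA = r dr dθ.

Under the substitution, the integrand becomes 23, so

    ∬_D (23) dA = ∫_{0}^{2π} ∫_{0}^{6} (23) · r dr dθ.

Inner integral (in r): ∫_{0}^{6} (23) · r dr = 414.

Outer integral (in θ): ∫_{0}^{2π} (414) dθ = 828π.

Therefore ∬_D (23) dA = 828π.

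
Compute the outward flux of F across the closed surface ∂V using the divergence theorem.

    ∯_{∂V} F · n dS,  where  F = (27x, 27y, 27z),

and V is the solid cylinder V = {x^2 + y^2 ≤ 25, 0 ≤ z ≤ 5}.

By the divergence theorem,

    ∯_{∂V} F · n dS = ∭_V (∇ · F) dV.

Compute the divergence:
    ∇ · F = ∂F_x/∂x + ∂F_y/∂y + ∂F_z/∂z = 27 + 27 + 27 = 81.

In cylindrical coordinates, x = r cos(θ), y = r sin(θ), z = z, dV = r dr dθ dz, with 0 ≤ r ≤ 5, 0 ≤ θ ≤ 2π, 0 ≤ z ≤ 5.

The integrand, after substitution and multiplying by the volume element, becomes (81) · r, so

    ∭_V (∇·F) dV = ∫_0^{2π} ∫_0^{5} ∫_0^{5} (81) · r dz dr dθ.

Inner (z from 0 to 5): 405r.
Middle (r from 0 to 5): 10125/2.
Outer (θ from 0 to 2π): 10125π.

Therefore ∯_{∂V} F · n dS = 10125π.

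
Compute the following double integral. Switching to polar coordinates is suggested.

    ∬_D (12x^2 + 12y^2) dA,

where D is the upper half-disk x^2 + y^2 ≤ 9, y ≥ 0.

The region D is 0 ≤ r ≤ 3, 0 ≤ θ ≤ π in polar coordinates, where x = r cos(θ), y = r sin(θ), and dA = r dr dθ.

Under the substitution, the integrand becomes 12r^2, so

    ∬_D (12x^2 + 12y^2) dA = ∫_{0}^{π} ∫_{0}^{3} (12r^2) · r dr dθ.

Inner integral (in r): ∫_{0}^{3} (12r^2) · r dr = 243.

Outer integral (in θ): ∫_{0}^{π} (243) dθ = 243π.

Therefore ∬_D (12x^2 + 12y^2) dA = 243π.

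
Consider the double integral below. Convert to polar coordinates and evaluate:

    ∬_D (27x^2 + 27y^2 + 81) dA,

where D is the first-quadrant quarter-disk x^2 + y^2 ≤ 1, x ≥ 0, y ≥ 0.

The region D is 0 ≤ r ≤ 1, 0 ≤ θ ≤ π/2 in polar coordinates, where x = r cos(θ), y = r sin(θ), and dA = r dr dθ.

Under the substitution, the integrand becomes 27r^2 + 81, so

    ∬_D (27x^2 + 27y^2 + 81) dA = ∫_{0}^{π/2} ∫_{0}^{1} (27r^2 + 81) · r dr dθ.

Inner integral (in r): ∫_{0}^{1} (27r^2 + 81) · r dr = 189/4.

Outer integral (in θ): ∫_{0}^{π/2} (189/4) dθ = 189π/8.

Therefore ∬_D (27x^2 + 27y^2 + 81) dA = 189π/8.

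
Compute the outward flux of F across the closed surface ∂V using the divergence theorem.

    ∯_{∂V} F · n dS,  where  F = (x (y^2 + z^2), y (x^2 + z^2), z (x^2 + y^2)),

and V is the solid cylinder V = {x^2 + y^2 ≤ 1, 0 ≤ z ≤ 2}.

By the divergence theorem,

    ∯_{∂V} F · n dS = ∭_V (∇ · F) dV.

Compute the divergence:
    ∇ · F = ∂F_x/∂x + ∂F_y/∂y + ∂F_z/∂z = y^2 + z^2 + x^2 + z^2 + x^2 + y^2 = 2x^2 + 2y^2 + 2z^2.

In cylindrical coordinates, x = r cos(θ), y = r sin(θ), z = z, dV = r dr dθ dz, with 0 ≤ r ≤ 1, 0 ≤ θ ≤ 2π, 0 ≤ z ≤ 2.

The integrand, after substitution and multiplying by the volume element, becomes (2r^2 + 2z^2) · r, so

    ∭_V (∇·F) dV = ∫_0^{2π} ∫_0^{1} ∫_0^{2} (2r^2 + 2z^2) · r dz dr dθ.

Inner (z from 0 to 2): 4r (r^2 + 4/3).
Middle (r from 0 to 1): 11/3.
Outer (θ from 0 to 2π): 22π/3.

Therefore ∯_{∂V} F · n dS = 22π/3.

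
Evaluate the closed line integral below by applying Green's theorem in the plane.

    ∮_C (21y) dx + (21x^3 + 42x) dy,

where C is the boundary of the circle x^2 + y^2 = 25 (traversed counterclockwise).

Green's theorem converts the closed line integral into a double integral over the enclosed region D:

    ∮_C P dx + Q dy = ∬_D (∂Q/∂x - ∂P/∂y) dA.

Here P = 21y, Q = 21x^3 + 42x, so

    ∂Q/∂x = 63x^2 + 42,    ∂P/∂y = 21,
    ∂Q/∂x - ∂P/∂y = 63x^2 + 21.

D is the region x^2 + y^2 ≤ 25. Evaluating the double integral:

In polar coordinates (x = r cos θ, y = r sin θ, dA = r dr dθ) the integrand becomes 63r^2cos(θ)^2 + 21, so

    ∬_D (63x^2 + 21) dA = ∫_0^{2π} ∫_0^{5} (63r^2cos(θ)^2 + 21) · r dr dθ.

Inner (r from 0 to 5): 39375cos(θ)^2/4 + 525/2.
Outer (θ from 0 to 2π): 41475π/4.

Therefore ∮_C P dx + Q dy = 41475π/4.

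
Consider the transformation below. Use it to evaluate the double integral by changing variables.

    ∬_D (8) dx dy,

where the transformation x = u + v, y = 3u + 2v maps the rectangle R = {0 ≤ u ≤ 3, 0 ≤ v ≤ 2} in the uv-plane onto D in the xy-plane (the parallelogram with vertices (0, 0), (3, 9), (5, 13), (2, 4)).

Compute the Jacobian determinant of (x, y) with respect to (u, v):

    ∂(x,y)/∂(u,v) = | 1  1 | = (1)(2) - (1)(3) = -1.
                   | 3  2 |

Its absolute value is |J| = 1 (the area scaling factor).

Substituting x = u + v, y = 3u + 2v into the integrand,

    8 → 8,

so the integral becomes

    ∬_R (8) · |J| du dv = ∫_0^3 ∫_0^2 (8) dv du.

Inner (v): 16.
Outer (u): 48.

Therefore ∬_D (8) dx dy = 48.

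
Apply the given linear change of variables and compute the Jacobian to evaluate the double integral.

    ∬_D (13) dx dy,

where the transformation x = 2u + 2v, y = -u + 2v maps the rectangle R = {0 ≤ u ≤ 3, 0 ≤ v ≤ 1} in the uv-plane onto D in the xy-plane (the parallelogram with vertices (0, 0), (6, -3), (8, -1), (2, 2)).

Compute the Jacobian determinant of (x, y) with respect to (u, v):

    ∂(x,y)/∂(u,v) = | 2  2 | = (2)(2) - (2)(-1) = 6.
                   | -1  2 |

Its absolute value is |J| = 6 (the area scaling factor).

Substituting x = 2u + 2v, y = -u + 2v into the integrand,

    13 → 13,

so the integral becomes

    ∬_R (13) · |J| du dv = ∫_0^3 ∫_0^1 (78) dv du.

Inner (v): 78.
Outer (u): 234.

Therefore ∬_D (13) dx dy = 234.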